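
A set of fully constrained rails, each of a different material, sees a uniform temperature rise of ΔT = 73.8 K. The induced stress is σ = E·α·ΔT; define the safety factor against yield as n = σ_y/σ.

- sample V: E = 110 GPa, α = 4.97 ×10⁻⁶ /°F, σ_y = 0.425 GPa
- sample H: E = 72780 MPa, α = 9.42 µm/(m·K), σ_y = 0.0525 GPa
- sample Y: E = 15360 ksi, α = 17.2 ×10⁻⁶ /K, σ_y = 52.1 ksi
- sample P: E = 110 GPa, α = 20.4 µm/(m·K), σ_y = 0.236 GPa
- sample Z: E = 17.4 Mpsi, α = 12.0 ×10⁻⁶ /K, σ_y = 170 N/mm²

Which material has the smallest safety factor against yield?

With everything in SI (GPa, ×10⁻⁶/K, MPa):
  sample V: E = 110.0, α = 8.95, σ_y = 425.0 → σ = 72.6 MPa, n = 5.85
  sample H: E = 72.78, α = 9.42, σ_y = 52.50 → σ = 50.6 MPa, n = 1.04
  sample Y: E = 105.9, α = 17.2, σ_y = 359.2 → σ = 134 MPa, n = 2.67
  sample P: E = 110.0, α = 20.4, σ_y = 236.0 → σ = 166 MPa, n = 1.43
  sample Z: E = 120.0, α = 12.0, σ_y = 170.0 → σ = 106 MPa, n = 1.60
Sample H has the lowest safety factor, n = 1.04.

sample H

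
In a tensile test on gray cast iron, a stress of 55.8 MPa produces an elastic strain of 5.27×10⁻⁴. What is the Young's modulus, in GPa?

106 GPa

E = σ/ε = 55.8 MPa / 5.27×10⁻⁴ = 105900 MPa = 106 GPa.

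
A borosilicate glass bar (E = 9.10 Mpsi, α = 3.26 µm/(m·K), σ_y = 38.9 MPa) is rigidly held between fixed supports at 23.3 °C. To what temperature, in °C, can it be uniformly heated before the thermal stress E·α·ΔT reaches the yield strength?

213 °C

E = 9.10 Mpsi = 62.74 GPa.
E·α·ΔT = 38.90 MPa ⇒ ΔT = 38.90 / (62.74×10³ × 3.26×10⁻⁶) = 190.2 K.
T = 23.3 + 190.2 = 213.5 °C.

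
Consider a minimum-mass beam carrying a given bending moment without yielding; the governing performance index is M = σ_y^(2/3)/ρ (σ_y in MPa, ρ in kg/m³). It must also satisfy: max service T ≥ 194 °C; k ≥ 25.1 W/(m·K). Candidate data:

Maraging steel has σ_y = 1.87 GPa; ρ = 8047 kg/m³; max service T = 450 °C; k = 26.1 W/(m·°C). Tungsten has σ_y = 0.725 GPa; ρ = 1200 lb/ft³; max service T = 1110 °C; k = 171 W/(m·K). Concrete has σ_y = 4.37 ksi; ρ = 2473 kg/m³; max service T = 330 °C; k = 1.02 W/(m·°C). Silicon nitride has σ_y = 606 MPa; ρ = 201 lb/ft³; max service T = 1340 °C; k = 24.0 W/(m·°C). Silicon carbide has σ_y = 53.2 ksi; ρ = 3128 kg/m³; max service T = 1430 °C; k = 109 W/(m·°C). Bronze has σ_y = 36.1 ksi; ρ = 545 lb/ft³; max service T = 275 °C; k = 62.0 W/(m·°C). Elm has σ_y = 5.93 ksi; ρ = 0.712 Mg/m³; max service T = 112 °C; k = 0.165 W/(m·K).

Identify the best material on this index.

maraging steel

Screen on constraints: max service T ≥ 194 °C; k ≥ 25.1 W/(m·K). Survivors: maraging steel, tungsten, silicon carbide, bronze.
Putting every candidate on a common basis:
  maraging steel: σ_y = 1870 MPa, ρ = 8047 kg/m³
  tungsten: σ_y = 725.0 MPa, ρ = 19220 kg/m³
  silicon carbide: σ_y = 366.8 MPa, ρ = 3128 kg/m³
  bronze: σ_y = 248.9 MPa, ρ = 8730 kg/m³
  maraging steel: M = 18.9×10⁻³
  silicon carbide: M = 16.4×10⁻³
  bronze: M = 4.53×10⁻³
  tungsten: M = 4.20×10⁻³
The maximum is for maraging steel.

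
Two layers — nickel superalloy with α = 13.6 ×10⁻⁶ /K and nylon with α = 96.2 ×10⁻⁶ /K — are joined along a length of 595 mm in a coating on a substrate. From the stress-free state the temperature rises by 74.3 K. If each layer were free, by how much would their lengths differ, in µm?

3650 µm

Δα = |13.6 − 96.2|×10⁻⁶/K = 82.6×10⁻⁶/K.
ΔL_mismatch = Δα·L·ΔT = 82.6×10⁻⁶ × 595.0 mm × 74.3 K = 3650 µm.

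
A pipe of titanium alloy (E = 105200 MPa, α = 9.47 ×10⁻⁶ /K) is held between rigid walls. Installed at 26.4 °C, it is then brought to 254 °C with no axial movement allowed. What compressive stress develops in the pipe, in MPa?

227 MPa

E = 105200 MPa = 105.2 GPa.
ΔT = 227.6 K. Constrained thermal stress σ = E·α·ΔT = 105.2×10³ MPa × 9.47×10⁻⁶ × 227.6 = 227 MPa (compressive).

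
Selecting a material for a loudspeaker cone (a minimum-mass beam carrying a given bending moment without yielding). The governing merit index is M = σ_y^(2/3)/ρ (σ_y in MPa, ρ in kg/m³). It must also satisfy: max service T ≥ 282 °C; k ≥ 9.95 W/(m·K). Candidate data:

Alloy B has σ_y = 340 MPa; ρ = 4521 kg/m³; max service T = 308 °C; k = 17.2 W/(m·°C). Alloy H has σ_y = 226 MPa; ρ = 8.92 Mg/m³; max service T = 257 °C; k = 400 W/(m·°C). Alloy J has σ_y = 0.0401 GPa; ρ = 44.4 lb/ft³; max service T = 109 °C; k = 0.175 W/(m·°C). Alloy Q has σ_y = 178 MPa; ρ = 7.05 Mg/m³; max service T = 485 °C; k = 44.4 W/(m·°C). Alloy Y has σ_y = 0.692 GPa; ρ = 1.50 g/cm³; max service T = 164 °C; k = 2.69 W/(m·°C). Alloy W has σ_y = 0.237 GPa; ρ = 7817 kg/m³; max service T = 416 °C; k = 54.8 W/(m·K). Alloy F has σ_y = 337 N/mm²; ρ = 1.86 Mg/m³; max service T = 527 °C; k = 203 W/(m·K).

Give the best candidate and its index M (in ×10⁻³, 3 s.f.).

Screen on constraints: max service T ≥ 282 °C; k ≥ 9.95 W/(m·K). Survivors: alloy B, alloy Q, alloy W, alloy F.
Convert each candidate to consistent units, then evaluate M:
  alloy B: σ_y = 340.0 MPa, ρ = 4521 kg/m³
  alloy Q: σ_y = 178.0 MPa, ρ = 7050 kg/m³
  alloy W: σ_y = 237.0 MPa, ρ = 7817 kg/m³
  alloy F: σ_y = 337.0 MPa, ρ = 1860 kg/m³
  alloy F: M = 26.0×10⁻³
  alloy B: M = 10.8×10⁻³
  alloy W: M = 4.90×10⁻³
  alloy Q: M = 4.49×10⁻³
Alloy F ranks first.

alloy F, M = 26.0×10⁻³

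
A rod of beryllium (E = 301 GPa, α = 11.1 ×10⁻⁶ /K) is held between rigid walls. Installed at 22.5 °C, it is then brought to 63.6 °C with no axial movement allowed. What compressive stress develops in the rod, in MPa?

ΔT = 41.10 K. Constrained thermal stress σ = E·α·ΔT = 301.0×10³ MPa × 11.1×10⁻⁶ × 41.10 = 137 MPa (compressive).

137 MPa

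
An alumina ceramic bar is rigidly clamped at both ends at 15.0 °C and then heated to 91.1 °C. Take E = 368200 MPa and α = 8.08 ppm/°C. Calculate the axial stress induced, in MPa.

226 MPa

E = 368200 MPa = 368.2 GPa.
ΔT = 76.10 K. Constrained thermal stress σ = E·α·ΔT = 368.2×10³ MPa × 8.08×10⁻⁶ × 76.10 = 226 MPa (compressive).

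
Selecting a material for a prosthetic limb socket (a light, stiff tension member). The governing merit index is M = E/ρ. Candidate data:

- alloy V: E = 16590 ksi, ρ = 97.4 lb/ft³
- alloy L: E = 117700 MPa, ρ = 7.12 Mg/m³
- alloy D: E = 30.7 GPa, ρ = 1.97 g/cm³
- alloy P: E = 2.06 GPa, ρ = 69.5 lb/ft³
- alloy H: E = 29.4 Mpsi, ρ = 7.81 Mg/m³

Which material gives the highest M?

alloy V

Putting every candidate on a common basis:
  alloy V: E = 114.4 GPa, ρ = 1560 kg/m³
  alloy L: E = 117.7 GPa, ρ = 7120 kg/m³
  alloy D: E = 30.70 GPa, ρ = 1970 kg/m³
  alloy P: E = 2.060 GPa, ρ = 1113 kg/m³
  alloy H: E = 202.7 GPa, ρ = 7810 kg/m³
  alloy V: M = 73.3 MN·m/kg
  alloy H: M = 26.0 MN·m/kg
  alloy L: M = 16.5 MN·m/kg
  alloy D: M = 15.6 MN·m/kg
  alloy P: M = 1.85 MN·m/kg
Alloy V ranks first.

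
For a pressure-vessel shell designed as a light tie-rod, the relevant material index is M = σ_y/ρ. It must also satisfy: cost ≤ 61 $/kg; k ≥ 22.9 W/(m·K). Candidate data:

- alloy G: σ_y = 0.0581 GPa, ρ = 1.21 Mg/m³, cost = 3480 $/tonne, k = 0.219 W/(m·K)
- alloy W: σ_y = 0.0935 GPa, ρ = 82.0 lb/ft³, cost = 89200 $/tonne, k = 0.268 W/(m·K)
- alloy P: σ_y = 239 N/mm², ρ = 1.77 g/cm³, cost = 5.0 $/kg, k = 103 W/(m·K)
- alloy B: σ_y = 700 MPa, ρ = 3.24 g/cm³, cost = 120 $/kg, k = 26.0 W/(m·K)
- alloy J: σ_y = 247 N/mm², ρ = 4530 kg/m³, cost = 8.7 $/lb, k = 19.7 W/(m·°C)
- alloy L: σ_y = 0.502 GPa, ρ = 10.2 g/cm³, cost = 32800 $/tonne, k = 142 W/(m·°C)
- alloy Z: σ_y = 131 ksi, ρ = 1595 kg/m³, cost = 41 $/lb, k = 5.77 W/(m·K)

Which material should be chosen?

Screen on constraints: cost ≤ 61 $/kg; k ≥ 22.9 W/(m·K). Survivors: alloy P, alloy L.
Convert each candidate to consistent units, then evaluate M:
  alloy P: σ_y = 239.0 MPa, ρ = 1770 kg/m³
  alloy L: σ_y = 502.0 MPa, ρ = 10200 kg/m³
  alloy P: M = 135 kN·m/kg
  alloy L: M = 49.2 kN·m/kg
Alloy P ranks first.

alloy P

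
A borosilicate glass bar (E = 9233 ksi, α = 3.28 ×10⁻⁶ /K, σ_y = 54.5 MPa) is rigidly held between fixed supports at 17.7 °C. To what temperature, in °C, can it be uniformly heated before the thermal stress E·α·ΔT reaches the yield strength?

279 °C

E = 9233 ksi = 63.66 GPa.
E·α·ΔT = 54.50 MPa ⇒ ΔT = 54.50 / (63.66×10³ × 3.28×10⁻⁶) = 261.0 K.
T = 17.7 + 261.0 = 278.7 °C.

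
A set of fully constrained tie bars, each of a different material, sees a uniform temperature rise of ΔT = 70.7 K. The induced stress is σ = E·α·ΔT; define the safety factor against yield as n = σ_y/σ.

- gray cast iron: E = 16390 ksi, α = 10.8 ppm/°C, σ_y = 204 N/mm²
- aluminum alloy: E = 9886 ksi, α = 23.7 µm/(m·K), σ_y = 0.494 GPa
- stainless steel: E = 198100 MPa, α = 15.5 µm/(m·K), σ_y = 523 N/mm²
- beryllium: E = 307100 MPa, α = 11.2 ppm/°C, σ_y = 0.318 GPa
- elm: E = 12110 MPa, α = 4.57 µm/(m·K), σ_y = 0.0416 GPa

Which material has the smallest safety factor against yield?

beryllium

Converting E to GPa, α to ×10⁻⁶/K, σ_y to MPa, then σ and n for each:
  gray cast iron: E = 113.0, α = 10.8, σ_y = 204.0 → σ = 86.3 MPa, n = 2.36
  aluminum alloy: E = 68.16, α = 23.7, σ_y = 494.0 → σ = 114 MPa, n = 4.33
  stainless steel: E = 198.1, α = 15.5, σ_y = 523.0 → σ = 217 MPa, n = 2.41
  beryllium: E = 307.1, α = 11.2, σ_y = 318.0 → σ = 243 MPa, n = 1.31
  elm: E = 12.11, α = 4.57, σ_y = 41.60 → σ = 3.91 MPa, n = 10.6
Smallest n: beryllium with n = 1.31.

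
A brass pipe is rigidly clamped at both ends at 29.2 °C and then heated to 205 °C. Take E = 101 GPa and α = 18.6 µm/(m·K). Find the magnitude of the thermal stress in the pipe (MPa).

330 MPa

ΔT = 175.8 K. Constrained thermal stress σ = E·α·ΔT = 101.0×10³ MPa × 18.6×10⁻⁶ × 175.8 = 330 MPa (compressive).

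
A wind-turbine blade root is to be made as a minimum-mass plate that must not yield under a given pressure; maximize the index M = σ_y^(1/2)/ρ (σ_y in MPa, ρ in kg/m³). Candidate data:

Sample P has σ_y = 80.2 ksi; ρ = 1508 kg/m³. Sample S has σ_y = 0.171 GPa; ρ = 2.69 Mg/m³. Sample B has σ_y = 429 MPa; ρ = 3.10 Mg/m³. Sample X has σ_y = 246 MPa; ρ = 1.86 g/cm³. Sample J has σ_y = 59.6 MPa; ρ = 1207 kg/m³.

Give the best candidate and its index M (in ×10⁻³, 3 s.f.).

Convert each candidate to consistent units, then evaluate M:
  sample P: σ_y = 553.0 MPa, ρ = 1508 kg/m³
  sample S: σ_y = 171.0 MPa, ρ = 2690 kg/m³
  sample B: σ_y = 429.0 MPa, ρ = 3100 kg/m³
  sample X: σ_y = 246.0 MPa, ρ = 1860 kg/m³
  sample J: σ_y = 59.60 MPa, ρ = 1207 kg/m³
  sample P: M = 15.6×10⁻³
  sample X: M = 8.43×10⁻³
  sample B: M = 6.68×10⁻³
  sample J: M = 6.40×10⁻³
  sample S: M = 4.86×10⁻³
The maximum is for sample P.

sample P, M = 15.6×10⁻³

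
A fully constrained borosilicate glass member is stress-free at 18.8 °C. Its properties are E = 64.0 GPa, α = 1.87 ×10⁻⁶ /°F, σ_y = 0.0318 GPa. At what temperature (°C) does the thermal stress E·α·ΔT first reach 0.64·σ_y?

α = 1.87×10⁻⁶/°F × 9/5 = 3.37×10⁻⁶/K.
σ_y = 0.0318 GPa = 31.80 MPa.
E·α·ΔT = 20.35 MPa ⇒ ΔT = 20.35 / (64.00×10³ × 3.37×10⁻⁶) = 94.47 K.
T = 18.8 + 94.47 = 113.3 °C.

113 °C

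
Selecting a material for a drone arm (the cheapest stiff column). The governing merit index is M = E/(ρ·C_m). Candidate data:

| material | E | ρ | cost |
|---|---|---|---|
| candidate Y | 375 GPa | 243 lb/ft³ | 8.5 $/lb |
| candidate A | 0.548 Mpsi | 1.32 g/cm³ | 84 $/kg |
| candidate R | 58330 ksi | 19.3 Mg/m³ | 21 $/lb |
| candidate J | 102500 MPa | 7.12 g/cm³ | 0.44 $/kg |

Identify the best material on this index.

Putting every candidate on a common basis:
  candidate Y: E = 375.0 GPa, ρ = 3892 kg/m³, cost = 18.74 $/kg
  candidate A: E = 3.778 GPa, ρ = 1320 kg/m³, cost = 84.00 $/kg
  candidate R: E = 402.2 GPa, ρ = 19300 kg/m³, cost = 46.30 $/kg
  candidate J: E = 102.5 GPa, ρ = 7120 kg/m³, cost = 0.4400 $/kg
  candidate J: M = 32.7 MN·m per $
  candidate Y: M = 5.14 MN·m per $
  candidate R: M = 0.450 MN·m per $
  candidate A: M = 0.0341 MN·m per $
The maximum is for candidate J.

candidate J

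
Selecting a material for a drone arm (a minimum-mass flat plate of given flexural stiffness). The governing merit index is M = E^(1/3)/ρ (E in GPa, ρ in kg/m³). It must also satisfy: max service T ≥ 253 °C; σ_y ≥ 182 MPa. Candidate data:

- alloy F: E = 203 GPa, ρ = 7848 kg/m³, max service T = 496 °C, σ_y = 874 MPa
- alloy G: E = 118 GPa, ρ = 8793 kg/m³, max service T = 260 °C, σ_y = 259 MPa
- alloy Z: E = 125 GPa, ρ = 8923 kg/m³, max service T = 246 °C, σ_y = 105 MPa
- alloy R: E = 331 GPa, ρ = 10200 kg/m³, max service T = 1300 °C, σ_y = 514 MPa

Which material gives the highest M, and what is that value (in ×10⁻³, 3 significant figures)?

alloy F, M = 0.749×10⁻³

Screen on constraints: max service T ≥ 253 °C; σ_y ≥ 182 MPa. Survivors: alloy F, alloy G, alloy R.
Computing M directly (units already consistent):
  alloy F: M = 0.749×10⁻³
  alloy R: M = 0.678×10⁻³
  alloy G: M = 0.558×10⁻³
Alloy F has the largest M.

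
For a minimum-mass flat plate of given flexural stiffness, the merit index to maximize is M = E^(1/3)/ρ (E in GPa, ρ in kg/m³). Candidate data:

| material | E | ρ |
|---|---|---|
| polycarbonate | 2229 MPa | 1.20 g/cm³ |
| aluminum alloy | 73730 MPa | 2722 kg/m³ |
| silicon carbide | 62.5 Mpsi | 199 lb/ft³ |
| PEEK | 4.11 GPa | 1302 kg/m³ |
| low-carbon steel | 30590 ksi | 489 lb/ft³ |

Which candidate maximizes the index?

silicon carbide

In SI units:
  polycarbonate: E = 2.229 GPa, ρ = 1200 kg/m³
  aluminum alloy: E = 73.73 GPa, ρ = 2722 kg/m³
  silicon carbide: E = 430.9 GPa, ρ = 3188 kg/m³
  PEEK: E = 4.110 GPa, ρ = 1302 kg/m³
  low-carbon steel: E = 210.9 GPa, ρ = 7833 kg/m³
  silicon carbide: M = 2.37×10⁻³
  aluminum alloy: M = 1.54×10⁻³
  PEEK: M = 1.23×10⁻³
  polycarbonate: M = 1.09×10⁻³
  low-carbon steel: M = 0.760×10⁻³
Silicon carbide has the largest M.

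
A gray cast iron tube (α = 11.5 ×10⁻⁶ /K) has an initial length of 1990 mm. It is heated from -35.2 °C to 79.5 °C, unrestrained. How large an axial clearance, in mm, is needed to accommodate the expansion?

ΔT = 79.5 − (-35.2) = 114.7 K.
ΔL = α·L₀·ΔT = 11.5×10⁻⁶ × 1990 mm × 114.7 K = 2.62 mm.

2.62 mm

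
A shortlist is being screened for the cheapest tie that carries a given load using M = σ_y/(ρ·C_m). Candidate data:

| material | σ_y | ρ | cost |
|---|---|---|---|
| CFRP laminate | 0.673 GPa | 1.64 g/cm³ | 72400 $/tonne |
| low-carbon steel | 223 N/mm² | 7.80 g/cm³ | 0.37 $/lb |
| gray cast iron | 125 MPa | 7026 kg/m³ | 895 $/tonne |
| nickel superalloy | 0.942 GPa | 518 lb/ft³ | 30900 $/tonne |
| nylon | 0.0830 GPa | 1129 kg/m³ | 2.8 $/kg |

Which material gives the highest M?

In SI units:
  CFRP laminate: σ_y = 673.0 MPa, ρ = 1640 kg/m³, cost = 72.40 $/kg
  low-carbon steel: σ_y = 223.0 MPa, ρ = 7800 kg/m³, cost = 0.8157 $/kg
  gray cast iron: σ_y = 125.0 MPa, ρ = 7026 kg/m³, cost = 0.8950 $/kg
  nickel superalloy: σ_y = 942.0 MPa, ρ = 8298 kg/m³, cost = 30.90 $/kg
  nylon: σ_y = 83.00 MPa, ρ = 1129 kg/m³, cost = 2.800 $/kg
  low-carbon steel: M = 35.0 kN·m per $
  nylon: M = 26.3 kN·m per $
  gray cast iron: M = 19.9 kN·m per $
  CFRP laminate: M = 5.67 kN·m per $
  nickel superalloy: M = 3.67 kN·m per $
Highest index: low-carbon steel.

low-carbon steel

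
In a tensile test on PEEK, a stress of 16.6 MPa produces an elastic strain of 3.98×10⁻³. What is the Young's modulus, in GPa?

4.17 GPa

E = σ/ε = 16.6 MPa / 3.98×10⁻³ = 4171 MPa = 4.17 GPa.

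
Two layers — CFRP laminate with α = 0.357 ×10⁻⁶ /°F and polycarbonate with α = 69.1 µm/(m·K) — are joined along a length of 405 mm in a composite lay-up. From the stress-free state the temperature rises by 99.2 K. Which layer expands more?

CFRP laminate: α = 0.357×10⁻⁶/°F × 9/5 = 0.643×10⁻⁶/K.
α(CFRP laminate) = 0.643×10⁻⁶/K vs α(polycarbonate) = 69.1×10⁻⁶/K.
Higher α expands more for the same ΔT: polycarbonate.

polycarbonate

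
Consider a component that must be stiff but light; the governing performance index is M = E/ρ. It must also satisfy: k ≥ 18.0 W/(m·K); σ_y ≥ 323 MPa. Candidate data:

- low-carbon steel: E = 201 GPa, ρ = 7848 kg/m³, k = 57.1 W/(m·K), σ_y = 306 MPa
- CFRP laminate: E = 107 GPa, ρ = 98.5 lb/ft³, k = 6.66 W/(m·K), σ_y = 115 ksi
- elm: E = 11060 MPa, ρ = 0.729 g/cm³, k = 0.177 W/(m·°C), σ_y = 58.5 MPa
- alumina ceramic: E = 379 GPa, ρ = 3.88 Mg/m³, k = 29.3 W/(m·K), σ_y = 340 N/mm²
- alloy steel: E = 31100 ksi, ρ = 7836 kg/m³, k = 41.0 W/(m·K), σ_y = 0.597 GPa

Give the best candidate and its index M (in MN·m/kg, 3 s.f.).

alumina ceramic, M = 97.7 MN·m/kg

Screen on constraints: k ≥ 18.0 W/(m·K); σ_y ≥ 323 MPa. Survivors: alumina ceramic, alloy steel.
After converting to SI:
  alumina ceramic: E = 379.0 GPa, ρ = 3880 kg/m³
  alloy steel: E = 214.4 GPa, ρ = 7836 kg/m³
  alumina ceramic: M = 97.7 MN·m/kg
  alloy steel: M = 27.4 MN·m/kg
Alumina ceramic has the largest M.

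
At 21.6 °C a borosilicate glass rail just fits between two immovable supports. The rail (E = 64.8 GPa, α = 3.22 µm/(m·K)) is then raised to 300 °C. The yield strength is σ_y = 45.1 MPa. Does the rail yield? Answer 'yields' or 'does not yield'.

ΔT = 278.4 K. Constrained thermal stress σ = E·α·ΔT = 64.80×10³ MPa × 3.22×10⁻⁶ × 278.4 = 58.1 MPa (compressive).
Compare to σ_y = 45.1 MPa: σ ≥ σ_y, so it yields.

yields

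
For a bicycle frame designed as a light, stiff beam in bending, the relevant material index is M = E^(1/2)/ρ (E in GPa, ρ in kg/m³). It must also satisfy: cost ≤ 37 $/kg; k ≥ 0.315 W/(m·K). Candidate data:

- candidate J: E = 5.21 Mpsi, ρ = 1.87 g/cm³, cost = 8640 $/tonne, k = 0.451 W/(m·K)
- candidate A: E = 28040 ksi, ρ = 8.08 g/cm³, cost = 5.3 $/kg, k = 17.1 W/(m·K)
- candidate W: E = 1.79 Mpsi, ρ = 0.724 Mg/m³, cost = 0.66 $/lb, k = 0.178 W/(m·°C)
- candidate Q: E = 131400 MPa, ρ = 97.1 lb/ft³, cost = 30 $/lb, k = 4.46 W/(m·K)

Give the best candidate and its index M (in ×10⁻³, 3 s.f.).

candidate J, M = 3.21×10⁻³

Screen on constraints: cost ≤ 37 $/kg; k ≥ 0.315 W/(m·K). Survivors: candidate J, candidate A.
In SI units:
  candidate J: E = 35.92 GPa, ρ = 1870 kg/m³
  candidate A: E = 193.3 GPa, ρ = 8080 kg/m³
  candidate J: M = 3.21×10⁻³
  candidate A: M = 1.72×10⁻³
The maximum is for candidate J.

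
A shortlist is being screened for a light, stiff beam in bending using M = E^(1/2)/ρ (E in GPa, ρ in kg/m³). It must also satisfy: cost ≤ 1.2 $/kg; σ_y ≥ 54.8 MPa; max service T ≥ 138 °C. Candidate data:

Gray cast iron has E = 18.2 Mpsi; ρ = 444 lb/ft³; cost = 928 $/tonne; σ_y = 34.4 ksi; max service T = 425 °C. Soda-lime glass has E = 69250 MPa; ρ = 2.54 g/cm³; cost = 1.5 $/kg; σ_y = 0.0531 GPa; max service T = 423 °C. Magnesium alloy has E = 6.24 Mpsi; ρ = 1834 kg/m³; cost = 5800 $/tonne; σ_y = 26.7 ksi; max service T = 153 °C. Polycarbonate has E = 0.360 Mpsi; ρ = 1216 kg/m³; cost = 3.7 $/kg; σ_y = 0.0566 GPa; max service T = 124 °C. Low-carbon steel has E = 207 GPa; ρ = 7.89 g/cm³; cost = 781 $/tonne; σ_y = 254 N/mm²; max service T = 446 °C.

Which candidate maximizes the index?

low-carbon steel

Screen on constraints: cost ≤ 1.2 $/kg; σ_y ≥ 54.8 MPa; max service T ≥ 138 °C. Survivors: gray cast iron, low-carbon steel.
Normalizing units and computing the index:
  gray cast iron: E = 125.5 GPa, ρ = 7112 kg/m³
  low-carbon steel: E = 207.0 GPa, ρ = 7890 kg/m³
  low-carbon steel: M = 1.82×10⁻³
  gray cast iron: M = 1.58×10⁻³
Low-carbon steel has the largest M.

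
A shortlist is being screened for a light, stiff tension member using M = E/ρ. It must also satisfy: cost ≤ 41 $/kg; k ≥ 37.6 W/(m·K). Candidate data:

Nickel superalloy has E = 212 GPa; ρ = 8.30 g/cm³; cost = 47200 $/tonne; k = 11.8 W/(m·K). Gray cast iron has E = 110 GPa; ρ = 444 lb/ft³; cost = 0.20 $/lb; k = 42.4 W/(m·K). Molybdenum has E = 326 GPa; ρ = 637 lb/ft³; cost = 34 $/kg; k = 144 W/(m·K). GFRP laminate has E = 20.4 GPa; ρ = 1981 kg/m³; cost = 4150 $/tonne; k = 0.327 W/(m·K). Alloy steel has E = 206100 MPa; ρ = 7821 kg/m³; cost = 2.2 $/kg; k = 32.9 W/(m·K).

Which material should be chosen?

Screen on constraints: cost ≤ 41 $/kg; k ≥ 37.6 W/(m·K). Survivors: gray cast iron, molybdenum.
After converting to SI:
  gray cast iron: E = 110.0 GPa, ρ = 7112 kg/m³
  molybdenum: E = 326.0 GPa, ρ = 10200 kg/m³
  molybdenum: M = 31.9 MN·m/kg
  gray cast iron: M = 15.5 MN·m/kg
The maximum is for molybdenum.

molybdenum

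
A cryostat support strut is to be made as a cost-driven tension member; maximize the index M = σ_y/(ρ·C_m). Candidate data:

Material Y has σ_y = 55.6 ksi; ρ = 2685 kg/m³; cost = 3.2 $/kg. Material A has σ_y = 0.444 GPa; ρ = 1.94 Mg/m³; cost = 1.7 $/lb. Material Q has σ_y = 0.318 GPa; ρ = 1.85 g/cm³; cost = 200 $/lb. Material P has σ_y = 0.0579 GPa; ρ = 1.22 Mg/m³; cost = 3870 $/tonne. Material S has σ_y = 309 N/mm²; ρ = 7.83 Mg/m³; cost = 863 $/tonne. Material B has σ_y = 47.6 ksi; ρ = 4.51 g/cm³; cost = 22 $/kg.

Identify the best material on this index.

Normalizing units and computing the index:
  material Y: σ_y = 383.3 MPa, ρ = 2685 kg/m³, cost = 3.200 $/kg
  material A: σ_y = 444.0 MPa, ρ = 1940 kg/m³, cost = 3.748 $/kg
  material Q: σ_y = 318.0 MPa, ρ = 1850 kg/m³, cost = 440.9 $/kg
  material P: σ_y = 57.90 MPa, ρ = 1220 kg/m³, cost = 3.870 $/kg
  material S: σ_y = 309.0 MPa, ρ = 7830 kg/m³, cost = 0.8630 $/kg
  material B: σ_y = 328.2 MPa, ρ = 4510 kg/m³, cost = 22.00 $/kg
  material A: M = 61.1 kN·m per $
  material S: M = 45.7 kN·m per $
  material Y: M = 44.6 kN·m per $
  material P: M = 12.3 kN·m per $
  material B: M = 3.31 kN·m per $
  material Q: M = 0.390 kN·m per $
The maximum is for material A.

material A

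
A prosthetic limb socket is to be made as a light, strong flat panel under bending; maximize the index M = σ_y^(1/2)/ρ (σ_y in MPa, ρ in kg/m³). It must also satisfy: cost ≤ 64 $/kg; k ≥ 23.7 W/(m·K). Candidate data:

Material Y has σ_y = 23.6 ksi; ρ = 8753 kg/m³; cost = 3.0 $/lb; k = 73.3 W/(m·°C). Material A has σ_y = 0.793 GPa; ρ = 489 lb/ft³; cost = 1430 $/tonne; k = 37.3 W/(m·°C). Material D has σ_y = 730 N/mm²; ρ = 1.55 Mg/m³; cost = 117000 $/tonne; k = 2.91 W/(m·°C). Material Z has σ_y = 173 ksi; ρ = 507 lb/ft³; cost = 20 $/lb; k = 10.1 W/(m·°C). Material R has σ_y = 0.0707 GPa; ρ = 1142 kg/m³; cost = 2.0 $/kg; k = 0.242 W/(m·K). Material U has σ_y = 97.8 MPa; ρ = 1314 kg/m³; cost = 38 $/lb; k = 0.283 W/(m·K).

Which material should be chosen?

Screen on constraints: cost ≤ 64 $/kg; k ≥ 23.7 W/(m·K). Survivors: material Y, material A.
In SI units:
  material Y: σ_y = 162.7 MPa, ρ = 8753 kg/m³
  material A: σ_y = 793.0 MPa, ρ = 7833 kg/m³
  material A: M = 3.60×10⁻³
  material Y: M = 1.46×10⁻³
Material A has the largest M.

material A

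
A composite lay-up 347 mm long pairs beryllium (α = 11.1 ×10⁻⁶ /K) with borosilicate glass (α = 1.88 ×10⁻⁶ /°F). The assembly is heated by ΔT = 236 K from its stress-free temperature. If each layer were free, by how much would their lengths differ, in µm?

632 µm

borosilicate glass: α = 1.88×10⁻⁶/°F × 9/5 = 3.38×10⁻⁶/K.
Δα = |11.1 − 3.38|×10⁻⁶/K = 7.72×10⁻⁶/K.
ΔL_mismatch = Δα·L·ΔT = 7.72×10⁻⁶ × 347.0 mm × 236.0 K = 632 µm.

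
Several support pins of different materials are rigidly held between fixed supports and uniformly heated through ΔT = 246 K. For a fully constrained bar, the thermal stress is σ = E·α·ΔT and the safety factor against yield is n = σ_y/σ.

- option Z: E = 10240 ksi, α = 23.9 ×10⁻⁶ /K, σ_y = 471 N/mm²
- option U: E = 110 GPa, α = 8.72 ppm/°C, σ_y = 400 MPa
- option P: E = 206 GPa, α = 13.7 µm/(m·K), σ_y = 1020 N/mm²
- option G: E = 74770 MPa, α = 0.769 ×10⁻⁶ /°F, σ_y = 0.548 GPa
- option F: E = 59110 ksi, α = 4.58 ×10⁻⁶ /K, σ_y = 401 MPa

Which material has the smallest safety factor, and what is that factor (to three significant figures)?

Per material, after unit conversion:
  option Z: E = 70.60, α = 23.9, σ_y = 471.0 → σ = 415 MPa, n = 1.13
  option U: E = 110.0, α = 8.72, σ_y = 400.0 → σ = 236 MPa, n = 1.70
  option P: E = 206.0, α = 13.7, σ_y = 1020 → σ = 694 MPa, n = 1.47
  option G: E = 74.77, α = 1.38, σ_y = 548.0 → σ = 25.5 MPa, n = 21.5
  option F: E = 407.5, α = 4.58, σ_y = 401.0 → σ = 459 MPa, n = 0.873
The minimum is option F at n = 0.873.

option F, n = 0.873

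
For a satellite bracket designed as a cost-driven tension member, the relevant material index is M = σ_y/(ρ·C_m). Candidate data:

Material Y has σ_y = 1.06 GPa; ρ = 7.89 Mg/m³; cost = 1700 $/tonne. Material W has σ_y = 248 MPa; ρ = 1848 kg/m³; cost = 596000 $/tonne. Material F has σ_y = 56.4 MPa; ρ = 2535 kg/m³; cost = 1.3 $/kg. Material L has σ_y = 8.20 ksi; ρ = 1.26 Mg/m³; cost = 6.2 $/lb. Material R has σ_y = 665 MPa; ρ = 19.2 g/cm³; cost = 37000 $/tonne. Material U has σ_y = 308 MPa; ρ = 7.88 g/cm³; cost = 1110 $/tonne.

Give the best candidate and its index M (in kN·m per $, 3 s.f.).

material Y, M = 79.0 kN·m per $

Convert each candidate to consistent units, then evaluate M:
  material Y: σ_y = 1060 MPa, ρ = 7890 kg/m³, cost = 1.700 $/kg
  material W: σ_y = 248.0 MPa, ρ = 1848 kg/m³, cost = 596.0 $/kg
  material F: σ_y = 56.40 MPa, ρ = 2535 kg/m³, cost = 1.300 $/kg
  material L: σ_y = 56.54 MPa, ρ = 1260 kg/m³, cost = 13.67 $/kg
  material R: σ_y = 665.0 MPa, ρ = 19200 kg/m³, cost = 37.00 $/kg
  material U: σ_y = 308.0 MPa, ρ = 7880 kg/m³, cost = 1.110 $/kg
  material Y: M = 79.0 kN·m per $
  material U: M = 35.2 kN·m per $
  material F: M = 17.1 kN·m per $
  material L: M = 3.28 kN·m per $
  material R: M = 0.936 kN·m per $
  material W: M = 0.225 kN·m per $
The maximum is for material Y.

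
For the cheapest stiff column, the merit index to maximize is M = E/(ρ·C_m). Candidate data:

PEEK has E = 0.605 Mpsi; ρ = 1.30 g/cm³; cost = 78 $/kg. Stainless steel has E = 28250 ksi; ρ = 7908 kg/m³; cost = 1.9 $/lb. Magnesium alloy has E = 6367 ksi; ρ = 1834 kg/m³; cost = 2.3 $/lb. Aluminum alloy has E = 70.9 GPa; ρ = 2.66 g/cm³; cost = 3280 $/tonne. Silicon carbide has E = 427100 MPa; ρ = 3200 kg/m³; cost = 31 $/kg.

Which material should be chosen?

Normalizing units and computing the index:
  PEEK: E = 4.171 GPa, ρ = 1300 kg/m³, cost = 78.00 $/kg
  stainless steel: E = 194.8 GPa, ρ = 7908 kg/m³, cost = 4.189 $/kg
  magnesium alloy: E = 43.90 GPa, ρ = 1834 kg/m³, cost = 5.071 $/kg
  aluminum alloy: E = 70.90 GPa, ρ = 2660 kg/m³, cost = 3.280 $/kg
  silicon carbide: E = 427.1 GPa, ρ = 3200 kg/m³, cost = 31.00 $/kg
  aluminum alloy: M = 8.13 MN·m per $
  stainless steel: M = 5.88 MN·m per $
  magnesium alloy: M = 4.72 MN·m per $
  silicon carbide: M = 4.31 MN·m per $
  PEEK: M = 0.0411 MN·m per $
Aluminum alloy has the largest M.

aluminum alloy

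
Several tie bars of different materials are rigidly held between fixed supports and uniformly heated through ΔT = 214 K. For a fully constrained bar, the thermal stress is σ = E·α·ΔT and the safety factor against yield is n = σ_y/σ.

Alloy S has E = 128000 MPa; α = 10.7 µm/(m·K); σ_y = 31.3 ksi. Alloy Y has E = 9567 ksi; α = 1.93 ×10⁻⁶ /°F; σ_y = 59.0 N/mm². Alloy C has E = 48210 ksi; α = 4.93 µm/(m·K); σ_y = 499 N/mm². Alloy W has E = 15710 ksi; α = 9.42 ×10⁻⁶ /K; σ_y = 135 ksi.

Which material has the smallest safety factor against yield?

Per material, after unit conversion:
  alloy S: E = 128.0, α = 10.7, σ_y = 215.8 → σ = 293 MPa, n = 0.736
  alloy Y: E = 65.96, α = 3.47, σ_y = 59.00 → σ = 49.0 MPa, n = 1.20
  alloy C: E = 332.4, α = 4.93, σ_y = 499.0 → σ = 351 MPa, n = 1.42
  alloy W: E = 108.3, α = 9.42, σ_y = 930.8 → σ = 218 MPa, n = 4.26
Alloy S has the lowest safety factor, n = 0.736.

alloy S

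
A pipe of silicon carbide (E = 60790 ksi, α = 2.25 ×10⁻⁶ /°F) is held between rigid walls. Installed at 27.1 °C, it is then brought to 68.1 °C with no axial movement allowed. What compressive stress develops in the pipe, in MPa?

E = 60790 ksi = 419.1 GPa.
α = 2.25×10⁻⁶/°F × 9/5 = 4.05×10⁻⁶/K.
ΔT = 41.00 K. Constrained thermal stress σ = E·α·ΔT = 419.1×10³ MPa × 4.05×10⁻⁶ × 41.00 = 69.6 MPa (compressive).

69.6 MPa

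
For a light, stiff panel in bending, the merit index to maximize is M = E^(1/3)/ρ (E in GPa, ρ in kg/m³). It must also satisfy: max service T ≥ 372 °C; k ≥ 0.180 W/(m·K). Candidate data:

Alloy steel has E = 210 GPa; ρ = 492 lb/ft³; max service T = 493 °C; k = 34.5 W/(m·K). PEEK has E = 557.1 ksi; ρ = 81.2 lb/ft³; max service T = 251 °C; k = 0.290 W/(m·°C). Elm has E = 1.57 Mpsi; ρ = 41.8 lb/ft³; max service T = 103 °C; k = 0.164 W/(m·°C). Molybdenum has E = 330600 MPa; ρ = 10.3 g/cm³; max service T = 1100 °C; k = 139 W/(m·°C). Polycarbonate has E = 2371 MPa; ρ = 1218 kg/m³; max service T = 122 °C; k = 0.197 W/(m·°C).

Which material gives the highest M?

alloy steel

Screen on constraints: max service T ≥ 372 °C; k ≥ 0.180 W/(m·K). Survivors: alloy steel, molybdenum.
In SI units:
  alloy steel: E = 210.0 GPa, ρ = 7881 kg/m³
  molybdenum: E = 330.6 GPa, ρ = 10300 kg/m³
  alloy steel: M = 0.754×10⁻³
  molybdenum: M = 0.671×10⁻³
Alloy steel has the largest M.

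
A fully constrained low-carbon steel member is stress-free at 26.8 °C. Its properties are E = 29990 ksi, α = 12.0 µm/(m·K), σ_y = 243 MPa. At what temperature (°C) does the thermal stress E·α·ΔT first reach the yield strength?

125 °C

E = 29990 ksi = 206.8 GPa.
E·α·ΔT = 243.0 MPa ⇒ ΔT = 243.0 / (206.8×10³ × 12.0×10⁻⁶) = 97.93 K.
T = 26.8 + 97.93 = 124.7 °C.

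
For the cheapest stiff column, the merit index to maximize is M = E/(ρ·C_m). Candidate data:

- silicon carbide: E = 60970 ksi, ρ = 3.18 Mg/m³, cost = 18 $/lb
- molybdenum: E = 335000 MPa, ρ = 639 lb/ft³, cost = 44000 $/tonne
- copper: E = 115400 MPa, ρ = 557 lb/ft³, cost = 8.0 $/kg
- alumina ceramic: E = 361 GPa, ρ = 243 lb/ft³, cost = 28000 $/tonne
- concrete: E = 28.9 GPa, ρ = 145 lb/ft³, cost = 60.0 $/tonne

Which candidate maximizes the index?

concrete

Normalizing units and computing the index:
  silicon carbide: E = 420.4 GPa, ρ = 3180 kg/m³, cost = 39.68 $/kg
  molybdenum: E = 335.0 GPa, ρ = 10240 kg/m³, cost = 44.00 $/kg
  copper: E = 115.4 GPa, ρ = 8922 kg/m³, cost = 8.000 $/kg
  alumina ceramic: E = 361.0 GPa, ρ = 3892 kg/m³, cost = 28.00 $/kg
  concrete: E = 28.90 GPa, ρ = 2323 kg/m³, cost = 0.06000 $/kg
  concrete: M = 207 MN·m per $
  silicon carbide: M = 3.33 MN·m per $
  alumina ceramic: M = 3.31 MN·m per $
  copper: M = 1.62 MN·m per $
  molybdenum: M = 0.744 MN·m per $
Concrete ranks first.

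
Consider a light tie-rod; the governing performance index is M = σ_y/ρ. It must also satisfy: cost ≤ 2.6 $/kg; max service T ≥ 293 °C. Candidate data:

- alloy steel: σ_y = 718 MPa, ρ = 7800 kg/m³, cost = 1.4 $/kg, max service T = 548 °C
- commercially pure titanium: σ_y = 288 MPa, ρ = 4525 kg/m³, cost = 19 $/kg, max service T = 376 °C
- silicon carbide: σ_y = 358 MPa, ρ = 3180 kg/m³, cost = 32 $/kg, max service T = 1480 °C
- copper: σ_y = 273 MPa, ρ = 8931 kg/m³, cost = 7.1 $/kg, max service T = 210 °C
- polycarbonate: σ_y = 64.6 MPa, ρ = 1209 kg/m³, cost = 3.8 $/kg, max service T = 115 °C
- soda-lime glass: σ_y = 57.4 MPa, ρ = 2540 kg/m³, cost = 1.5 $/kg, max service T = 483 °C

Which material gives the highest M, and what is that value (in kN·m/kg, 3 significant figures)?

Screen on constraints: cost ≤ 2.6 $/kg; max service T ≥ 293 °C. Survivors: alloy steel, soda-lime glass.
Computing M directly (units already consistent):
  alloy steel: M = 92.1 kN·m/kg
  soda-lime glass: M = 22.6 kN·m/kg
Alloy steel has the largest M.

alloy steel, M = 92.1 kN·m/kg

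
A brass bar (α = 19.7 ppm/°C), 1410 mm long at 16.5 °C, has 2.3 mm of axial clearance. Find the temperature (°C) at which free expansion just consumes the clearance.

α·L₀·ΔT = 2.3 mm ⇒ ΔT = 2.3 / (19.7×10⁻⁶ × 1410.0) = 82.80 K.
T = 16.5 + 82.80 = 99.30 °C.

99.3 °C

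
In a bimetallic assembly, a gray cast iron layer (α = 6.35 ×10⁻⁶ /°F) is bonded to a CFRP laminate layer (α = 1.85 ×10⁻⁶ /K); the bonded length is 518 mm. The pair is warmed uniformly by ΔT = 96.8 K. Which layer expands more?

gray cast iron

gray cast iron: α = 6.35×10⁻⁶/°F × 9/5 = 11.4×10⁻⁶/K.
α(gray cast iron) = 11.4×10⁻⁶/K vs α(CFRP laminate) = 1.85×10⁻⁶/K.
Higher α expands more for the same ΔT: gray cast iron.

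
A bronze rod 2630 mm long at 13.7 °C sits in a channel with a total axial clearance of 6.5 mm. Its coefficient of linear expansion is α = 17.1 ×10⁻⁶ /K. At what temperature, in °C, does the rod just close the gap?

α·L₀·ΔT = 6.5 mm ⇒ ΔT = 6.5 / (17.1×10⁻⁶ × 2630.0) = 144.5 K.
T = 13.7 + 144.5 = 158.2 °C.

158 °C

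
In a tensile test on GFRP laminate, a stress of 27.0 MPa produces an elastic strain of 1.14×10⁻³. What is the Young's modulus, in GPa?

E = σ/ε = 27.0 MPa / 1.14×10⁻³ = 23680 MPa = 23.7 GPa.

23.7 GPa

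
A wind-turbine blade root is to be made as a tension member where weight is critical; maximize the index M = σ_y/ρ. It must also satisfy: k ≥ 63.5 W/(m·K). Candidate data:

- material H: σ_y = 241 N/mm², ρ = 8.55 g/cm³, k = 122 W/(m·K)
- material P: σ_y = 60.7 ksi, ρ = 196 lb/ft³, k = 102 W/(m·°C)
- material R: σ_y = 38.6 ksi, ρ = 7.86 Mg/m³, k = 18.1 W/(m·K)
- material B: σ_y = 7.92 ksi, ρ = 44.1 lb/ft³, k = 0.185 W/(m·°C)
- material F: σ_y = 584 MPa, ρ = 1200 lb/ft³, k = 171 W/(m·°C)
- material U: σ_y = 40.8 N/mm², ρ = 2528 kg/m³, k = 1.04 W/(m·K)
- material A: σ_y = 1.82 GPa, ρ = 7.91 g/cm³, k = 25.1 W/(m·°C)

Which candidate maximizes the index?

Screen on constraints: k ≥ 63.5 W/(m·K). Survivors: material H, material P, material F.
In SI units:
  material H: σ_y = 241.0 MPa, ρ = 8550 kg/m³
  material P: σ_y = 418.5 MPa, ρ = 3140 kg/m³
  material F: σ_y = 584.0 MPa, ρ = 19220 kg/m³
  material P: M = 133 kN·m/kg
  material F: M = 30.4 kN·m/kg
  material H: M = 28.2 kN·m/kg
Material P has the largest M.

material P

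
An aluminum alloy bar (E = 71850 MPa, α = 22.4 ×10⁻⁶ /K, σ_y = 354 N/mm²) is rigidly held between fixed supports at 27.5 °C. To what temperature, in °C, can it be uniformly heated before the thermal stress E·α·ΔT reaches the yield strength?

E = 71850 MPa = 71.85 GPa.
σ_y = 354 N/mm² = 354.0 MPa.
E·α·ΔT = 354.0 MPa ⇒ ΔT = 354.0 / (71.85×10³ × 22.4×10⁻⁶) = 220.0 K.
T = 27.5 + 220.0 = 247.5 °C.

247 °C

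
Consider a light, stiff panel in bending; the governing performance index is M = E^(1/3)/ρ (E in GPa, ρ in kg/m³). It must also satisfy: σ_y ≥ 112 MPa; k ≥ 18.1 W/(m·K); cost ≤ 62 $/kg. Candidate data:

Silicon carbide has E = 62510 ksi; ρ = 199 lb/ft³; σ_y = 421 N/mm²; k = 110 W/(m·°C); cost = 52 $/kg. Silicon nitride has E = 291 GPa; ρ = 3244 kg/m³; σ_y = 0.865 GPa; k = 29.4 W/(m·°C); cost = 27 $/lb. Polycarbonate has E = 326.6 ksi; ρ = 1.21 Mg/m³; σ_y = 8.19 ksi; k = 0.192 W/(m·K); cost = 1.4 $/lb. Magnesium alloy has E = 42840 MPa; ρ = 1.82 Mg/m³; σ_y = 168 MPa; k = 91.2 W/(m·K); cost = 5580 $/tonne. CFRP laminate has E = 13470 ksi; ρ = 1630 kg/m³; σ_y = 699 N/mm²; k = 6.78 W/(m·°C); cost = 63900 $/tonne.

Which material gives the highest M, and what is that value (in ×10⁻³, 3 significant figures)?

Screen on constraints: σ_y ≥ 112 MPa; k ≥ 18.1 W/(m·K); cost ≤ 62 $/kg. Survivors: silicon carbide, silicon nitride, magnesium alloy.
Putting every candidate on a common basis:
  silicon carbide: E = 431.0 GPa, ρ = 3188 kg/m³
  silicon nitride: E = 291.0 GPa, ρ = 3244 kg/m³
  magnesium alloy: E = 42.84 GPa, ρ = 1820 kg/m³
  silicon carbide: M = 2.37×10⁻³
  silicon nitride: M = 2.04×10⁻³
  magnesium alloy: M = 1.92×10⁻³
The maximum is for silicon carbide.

silicon carbide, M = 2.37×10⁻³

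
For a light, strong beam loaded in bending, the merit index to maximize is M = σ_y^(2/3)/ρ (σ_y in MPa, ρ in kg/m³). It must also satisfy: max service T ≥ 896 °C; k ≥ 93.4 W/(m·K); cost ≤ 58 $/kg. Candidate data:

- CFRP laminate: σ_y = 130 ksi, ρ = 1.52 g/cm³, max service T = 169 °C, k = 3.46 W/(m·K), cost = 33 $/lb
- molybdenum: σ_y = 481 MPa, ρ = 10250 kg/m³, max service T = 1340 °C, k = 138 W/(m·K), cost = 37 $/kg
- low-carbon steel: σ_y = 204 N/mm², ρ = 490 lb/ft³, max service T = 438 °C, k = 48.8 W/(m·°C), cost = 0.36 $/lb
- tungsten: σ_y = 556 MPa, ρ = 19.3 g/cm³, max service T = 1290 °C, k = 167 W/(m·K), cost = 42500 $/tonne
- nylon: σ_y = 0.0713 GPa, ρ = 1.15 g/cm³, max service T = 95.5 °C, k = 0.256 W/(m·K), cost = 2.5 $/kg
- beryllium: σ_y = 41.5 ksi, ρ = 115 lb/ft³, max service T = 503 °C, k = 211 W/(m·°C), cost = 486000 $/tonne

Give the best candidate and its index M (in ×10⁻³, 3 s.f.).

molybdenum, M = 5.99×10⁻³

Screen on constraints: max service T ≥ 896 °C; k ≥ 93.4 W/(m·K); cost ≤ 58 $/kg. Survivors: molybdenum, tungsten.
Putting every candidate on a common basis:
  molybdenum: σ_y = 481.0 MPa, ρ = 10250 kg/m³
  tungsten: σ_y = 556.0 MPa, ρ = 19300 kg/m³
  molybdenum: M = 5.99×10⁻³
  tungsten: M = 3.50×10⁻³
Highest index: molybdenum.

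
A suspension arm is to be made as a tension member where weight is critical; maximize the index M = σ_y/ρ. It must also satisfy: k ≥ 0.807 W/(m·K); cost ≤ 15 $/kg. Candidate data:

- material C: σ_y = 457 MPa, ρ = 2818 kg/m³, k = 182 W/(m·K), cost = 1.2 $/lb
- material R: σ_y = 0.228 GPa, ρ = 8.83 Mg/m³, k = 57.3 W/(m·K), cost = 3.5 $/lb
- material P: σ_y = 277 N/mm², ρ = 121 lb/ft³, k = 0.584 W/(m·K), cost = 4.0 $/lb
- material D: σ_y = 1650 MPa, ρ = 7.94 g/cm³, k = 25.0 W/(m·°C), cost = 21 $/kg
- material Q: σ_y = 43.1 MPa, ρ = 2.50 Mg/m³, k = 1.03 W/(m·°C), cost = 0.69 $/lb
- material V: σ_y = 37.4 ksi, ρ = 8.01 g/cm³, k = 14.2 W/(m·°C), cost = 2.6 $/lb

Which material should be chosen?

Screen on constraints: k ≥ 0.807 W/(m·K); cost ≤ 15 $/kg. Survivors: material C, material R, material Q, material V.
Normalizing units and computing the index:
  material C: σ_y = 457.0 MPa, ρ = 2818 kg/m³
  material R: σ_y = 228.0 MPa, ρ = 8830 kg/m³
  material Q: σ_y = 43.10 MPa, ρ = 2500 kg/m³
  material V: σ_y = 257.9 MPa, ρ = 8010 kg/m³
  material C: M = 162 kN·m/kg
  material V: M = 32.2 kN·m/kg
  material R: M = 25.8 kN·m/kg
  material Q: M = 17.2 kN·m/kg
Material C has the largest M.

material C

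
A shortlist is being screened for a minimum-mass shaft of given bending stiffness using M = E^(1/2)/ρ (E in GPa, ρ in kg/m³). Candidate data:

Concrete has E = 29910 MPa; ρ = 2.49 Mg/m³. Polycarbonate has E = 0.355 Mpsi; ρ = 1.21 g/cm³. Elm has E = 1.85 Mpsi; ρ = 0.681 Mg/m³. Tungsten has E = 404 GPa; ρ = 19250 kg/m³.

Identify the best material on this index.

Putting every candidate on a common basis:
  concrete: E = 29.91 GPa, ρ = 2490 kg/m³
  polycarbonate: E = 2.448 GPa, ρ = 1210 kg/m³
  elm: E = 12.76 GPa, ρ = 681.0 kg/m³
  tungsten: E = 404.0 GPa, ρ = 19250 kg/m³
  elm: M = 5.24×10⁻³
  concrete: M = 2.20×10⁻³
  polycarbonate: M = 1.29×10⁻³
  tungsten: M = 1.04×10⁻³
Elm has the largest M.

elm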